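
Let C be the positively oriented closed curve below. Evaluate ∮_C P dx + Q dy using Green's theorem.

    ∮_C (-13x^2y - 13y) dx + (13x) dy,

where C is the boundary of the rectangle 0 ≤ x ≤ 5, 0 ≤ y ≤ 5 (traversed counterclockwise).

Green's theorem converts the closed line integral into a double integral over the enclosed region D:

    ∮_C P dx + Q dy = ∬_D (∂Q/∂x - ∂P/∂y) dA.

Here P = -13x^2y - 13y, Q = 13x, so

    ∂Q/∂x = 13,    ∂P/∂y = -13x^2 - 13,
    ∂Q/∂x - ∂P/∂y = 13x^2 + 26.

D is the region 0 ≤ x ≤ 5, 0 ≤ y ≤ 5. Evaluating the double integral:

    ∬_D (13x^2 + 26) dA = ∫_0^{5} ∫_0^{5} (13x^2 + 26) dy dx.

Inner (y from 0 to 5): 65x^2 + 130.
Outer (x from 0 to 5): 10075/3.

Therefore ∮_C P dx + Q dy = 10075/3.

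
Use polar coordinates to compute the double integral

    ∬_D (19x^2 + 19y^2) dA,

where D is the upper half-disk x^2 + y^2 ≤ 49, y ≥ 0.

The region D is 0 ≤ r ≤ 7, 0 ≤ θ ≤ π in polar coordinates, where x = r cos(θ), y = r sin(θ), and dA = r dr dθ.

Under the substitution, the integrand becomes 19r^2, so

    ∬_D (19x^2 + 19y^2) dA = ∫_{0}^{π} ∫_{0}^{7} (19r^2) · r dr dθ.

Inner integral (in r): ∫_{0}^{7} (19r^2) · r dr = 45619/4.

Outer integral (in θ): ∫_{0}^{π} (45619/4) dθ = 45619π/4.

Therefore ∬_D (19x^2 + 19y^2) dA = 45619π/4.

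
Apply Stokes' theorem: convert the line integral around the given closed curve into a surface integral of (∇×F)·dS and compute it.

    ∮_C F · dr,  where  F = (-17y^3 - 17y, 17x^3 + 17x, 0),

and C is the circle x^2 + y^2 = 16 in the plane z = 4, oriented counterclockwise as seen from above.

Let S be the flat disk x^2 + y^2 ≤ 16 in the plane z = 4, with upward unit normal n̂ = ẑ. By Stokes' theorem,

    ∮_C F · dr = ∬_S (∇ × F) · n̂ dS = ∬_D (curl F)_z dA,

where D is the disk x^2 + y^2 ≤ 16.

Compute the curl of F = (-17y^3 - 17y, 17x^3 + 17x, 0):
    (∇ × F)_x = ∂F_z/∂y - ∂F_y/∂z = 0,
    (∇ × F)_y = ∂F_x/∂z - ∂F_z/∂x = 0,
    (∇ × F)_z = ∂F_y/∂x - ∂F_x/∂y = 51x^2 + 51y^2 + 34.

On z = 4, (curl F)_z = 51x^2 + 51y^2 + 34.

Convert to polar (x = r cos θ, y = r sin θ, dA = r dr dθ); the integrand becomes 51r^2 + 34, so

    ∬_D (curl F)_z dA = ∫_0^{2π} ∫_0^{4} (51r^2 + 34) · r dr dθ.

Inner (r from 0 to 4): 3536.
Outer (θ from 0 to 2π): 7072π.

Therefore ∮_C F · dr = 7072π.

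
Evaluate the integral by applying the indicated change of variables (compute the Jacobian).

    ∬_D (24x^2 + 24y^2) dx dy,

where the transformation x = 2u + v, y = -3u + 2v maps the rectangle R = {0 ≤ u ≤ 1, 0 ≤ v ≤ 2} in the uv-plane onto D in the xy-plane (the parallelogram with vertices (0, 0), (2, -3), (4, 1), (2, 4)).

Compute the Jacobian determinant of (x, y) with respect to (u, v):

    ∂(x,y)/∂(u,v) = | 2  1 | = (2)(2) - (1)(-3) = 7.
                   | -3  2 |

Its absolute value is |J| = 7 (the area scaling factor).

Substituting x = 2u + v, y = -3u + 2v into the integrand,

    24x^2 + 24y^2 → 312u^2 - 192u v + 120v^2,

so the integral becomes

    ∬_R (312u^2 - 192u v + 120v^2) · |J| du dv = ∫_0^1 ∫_0^2 (2184u^2 - 1344u v + 840v^2) dv du.

Inner (v): 4368u^2 - 2688u + 2240.
Outer (u): 2352.

Therefore ∬_D (24x^2 + 24y^2) dx dy = 2352.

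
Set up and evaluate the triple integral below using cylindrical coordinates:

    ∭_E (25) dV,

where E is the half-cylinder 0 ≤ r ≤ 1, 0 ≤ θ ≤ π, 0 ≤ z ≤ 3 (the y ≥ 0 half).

In cylindrical coordinates, x = r cos(θ), y = r sin(θ), z = z, and dV = r dr dθ dz.

The integrand becomes 25, so

    ∭_E (25) dV = ∫_{0}^{π} ∫_{0}^{1} ∫_{0}^{3} (25) · r dz dr dθ.

Inner (z): 75r.
Middle (r from 0 to 1): 75/2.
Outer (θ): 75π/2.

Therefore the triple integral equals 75π/2.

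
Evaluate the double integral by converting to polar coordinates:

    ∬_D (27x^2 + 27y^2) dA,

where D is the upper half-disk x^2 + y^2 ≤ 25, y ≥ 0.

The region D is 0 ≤ r ≤ 5, 0 ≤ θ ≤ π in polar coordinates, where x = r cos(θ), y = r sin(θ), and dA = r dr dθ.

Under the substitution, the integrand becomes 27r^2, so

    ∬_D (27x^2 + 27y^2) dA = ∫_{0}^{π} ∫_{0}^{5} (27r^2) · r dr dθ.

Inner integral (in r): ∫_{0}^{5} (27r^2) · r dr = 16875/4.

Outer integral (in θ): ∫_{0}^{π} (16875/4) dθ = 16875π/4.

Therefore ∬_D (27x^2 + 27y^2) dA = 16875π/4.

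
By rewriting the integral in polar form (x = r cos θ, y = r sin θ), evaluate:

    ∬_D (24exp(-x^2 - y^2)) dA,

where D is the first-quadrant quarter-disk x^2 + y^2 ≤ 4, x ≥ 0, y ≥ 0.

The region D is 0 ≤ r ≤ 2, 0 ≤ θ ≤ π/2 in polar coordinates, where x = r cos(θ), y = r sin(θ), and dA = r dr dθ.

Under the substitution, the integrand becomes 24exp(-r^2), so

    ∬_D (24exp(-x^2 - y^2)) dA = ∫_{0}^{π/2} ∫_{0}^{2} (24exp(-r^2)) · r dr dθ.

Inner integral (in r): ∫_{0}^{2} (24exp(-r^2)) · r dr = 12 - 12exp(-4).

Outer integral (in θ): ∫_{0}^{π/2} (12 - 12exp(-4)) dθ = -6π exp(-4) + 6π.

Therefore ∬_D (24exp(-x^2 - y^2)) dA = -6π exp(-4) + 6π.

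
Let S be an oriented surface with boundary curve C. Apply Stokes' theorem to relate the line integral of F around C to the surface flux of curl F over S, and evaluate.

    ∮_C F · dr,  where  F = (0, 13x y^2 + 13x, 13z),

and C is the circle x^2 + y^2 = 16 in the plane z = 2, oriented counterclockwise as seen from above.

Let S be the flat disk x^2 + y^2 ≤ 16 in the plane z = 2, with upward unit normal n̂ = ẑ. By Stokes' theorem,

    ∮_C F · dr = ∬_S (∇ × F) · n̂ dS = ∬_D (curl F)_z dA,

where D is the disk x^2 + y^2 ≤ 16.

Compute the curl of F = (0, 13x y^2 + 13x, 13z):
    (∇ × F)_x = ∂F_z/∂y - ∂F_y/∂z = 0,
    (∇ × F)_y = ∂F_x/∂z - ∂F_z/∂x = 0,
    (∇ × F)_z = ∂F_y/∂x - ∂F_x/∂y = 13y^2 + 13.

On z = 2, (curl F)_z = 13y^2 + 13.

Convert to polar (x = r cos θ, y = r sin θ, dA = r dr dθ); the integrand becomes 13r^2sin(θ)^2 + 13, so

    ∬_D (curl F)_z dA = ∫_0^{2π} ∫_0^{4} (13r^2sin(θ)^2 + 13) · r dr dθ.

Inner (r from 0 to 4): 832sin(θ)^2 + 104.
Outer (θ from 0 to 2π): 1040π.

Therefore ∮_C F · dr = 1040π.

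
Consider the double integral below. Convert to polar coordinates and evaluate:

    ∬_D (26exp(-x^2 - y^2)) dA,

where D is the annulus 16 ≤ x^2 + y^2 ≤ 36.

The region D is 4 ≤ r ≤ 6, 0 ≤ θ ≤ 2π in polar coordinates, where x = r cos(θ), y = r sin(θ), and dA = r dr dθ.

Under the substitution, the integrand becomes 26exp(-r^2), so

    ∬_D (26exp(-x^2 - y^2)) dA = ∫_{0}^{2π} ∫_{4}^{6} (26exp(-r^2)) · r dr dθ.

Inner integral (in r): ∫_{4}^{6} (26exp(-r^2)) · r dr = -(13 - 13exp(20))exp(-36).

Outer integral (in θ): ∫_{0}^{2π} (-(13 - 13exp(20))exp(-36)) dθ = -26π (1 - exp(20))exp(-36).

Therefore ∬_D (26exp(-x^2 - y^2)) dA = -26π (1 - exp(20))exp(-36).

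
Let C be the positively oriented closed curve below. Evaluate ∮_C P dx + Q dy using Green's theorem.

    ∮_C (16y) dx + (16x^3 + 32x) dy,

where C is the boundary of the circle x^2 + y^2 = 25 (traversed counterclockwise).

Green's theorem converts the closed line integral into a double integral over the enclosed region D:

    ∮_C P dx + Q dy = ∬_D (∂Q/∂x - ∂P/∂y) dA.

Here P = 16y, Q = 16x^3 + 32x, so

    ∂Q/∂x = 48x^2 + 32,    ∂P/∂y = 16,
    ∂Q/∂x - ∂P/∂y = 48x^2 + 16.

D is the region x^2 + y^2 ≤ 25. Evaluating the double integral:

In polar coordinates (x = r cos θ, y = r sin θ, dA = r dr dθ) the integrand becomes 48r^2cos(θ)^2 + 16, so

    ∬_D (48x^2 + 16) dA = ∫_0^{2π} ∫_0^{5} (48r^2cos(θ)^2 + 16) · r dr dθ.

Inner (r from 0 to 5): 7500cos(θ)^2 + 200.
Outer (θ from 0 to 2π): 7900π.

Therefore ∮_C P dx + Q dy = 7900π.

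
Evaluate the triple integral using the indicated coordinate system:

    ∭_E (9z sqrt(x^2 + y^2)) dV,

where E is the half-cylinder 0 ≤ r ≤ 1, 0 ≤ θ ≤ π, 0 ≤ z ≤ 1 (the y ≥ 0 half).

In cylindrical coordinates, x = r cos(θ), y = r sin(θ), z = z, and dV = r dr dθ dz.

The integrand becomes 9r z, so

    ∭_E (9z sqrt(x^2 + y^2)) dV = ∫_{0}^{π} ∫_{0}^{1} ∫_{0}^{1} (9r z) · r dz dr dθ.

Inner (z): 9r^2/2.
Middle (r from 0 to 1): 3/2.
Outer (θ): 3π/2.

Therefore the triple integral equals 3π/2.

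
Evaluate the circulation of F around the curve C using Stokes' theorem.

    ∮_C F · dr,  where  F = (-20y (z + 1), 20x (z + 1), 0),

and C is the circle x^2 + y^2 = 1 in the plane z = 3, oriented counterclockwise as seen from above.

Let S be the flat disk x^2 + y^2 ≤ 1 in the plane z = 3, with upward unit normal n̂ = ẑ. By Stokes' theorem,

    ∮_C F · dr = ∬_S (∇ × F) · n̂ dS = ∬_D (curl F)_z dA,

where D is the disk x^2 + y^2 ≤ 1.

Compute the curl of F = (-20y (z + 1), 20x (z + 1), 0):
    (∇ × F)_x = ∂F_z/∂y - ∂F_y/∂z = -20x,
    (∇ × F)_y = ∂F_x/∂z - ∂F_z/∂x = -20y,
    (∇ × F)_z = ∂F_y/∂x - ∂F_x/∂y = 40z + 40.

On z = 3, (curl F)_z = 160.

Convert to polar (x = r cos θ, y = r sin θ, dA = r dr dθ); the integrand becomes 160, so

    ∬_D (curl F)_z dA = ∫_0^{2π} ∫_0^{1} (160) · r dr dθ.

Inner (r from 0 to 1): 80.
Outer (θ from 0 to 2π): 160π.

Therefore ∮_C F · dr = 160π.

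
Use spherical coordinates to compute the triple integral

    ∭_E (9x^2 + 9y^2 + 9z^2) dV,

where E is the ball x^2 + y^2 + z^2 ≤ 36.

In spherical coordinates, x = ρ sin(φ) cos(θ), y = ρ sin(φ) sin(θ), z = ρ cos(φ), and dV = ρ^2 sin(φ) dρ dφ dθ.

The integrand becomes 9ρ^2, so

    ∭_E (9x^2 + 9y^2 + 9z^2) dV = ∫_{0}^{2π} ∫_{0}^{π} ∫_{0}^{6} (9ρ^2) · ρ^2 sin(φ) dρ dφ dθ.

Inner (ρ): 69984sin(φ)/5.
Middle (φ): 139968/5.
Outer (θ): 279936π/5.

Therefore the triple integral equals 279936π/5.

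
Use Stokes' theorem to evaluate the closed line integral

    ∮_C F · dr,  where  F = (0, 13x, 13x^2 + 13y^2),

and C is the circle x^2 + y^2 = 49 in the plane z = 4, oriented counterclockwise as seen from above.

Let S be the flat disk x^2 + y^2 ≤ 49 in the plane z = 4, with upward unit normal n̂ = ẑ. By Stokes' theorem,

    ∮_C F · dr = ∬_S (∇ × F) · n̂ dS = ∬_D (curl F)_z dA,

where D is the disk x^2 + y^2 ≤ 49.

Compute the curl of F = (0, 13x, 13x^2 + 13y^2):
    (∇ × F)_x = ∂F_z/∂y - ∂F_y/∂z = 26y,
    (∇ × F)_y = ∂F_x/∂z - ∂F_z/∂x = -26x,
    (∇ × F)_z = ∂F_y/∂x - ∂F_x/∂y = 13.

On z = 4, (curl F)_z = 13.

Convert to polar (x = r cos θ, y = r sin θ, dA = r dr dθ); the integrand becomes 13, so

    ∬_D (curl F)_z dA = ∫_0^{2π} ∫_0^{7} (13) · r dr dθ.

Inner (r from 0 to 7): 637/2.
Outer (θ from 0 to 2π): 637π.

Therefore ∮_C F · dr = 637π.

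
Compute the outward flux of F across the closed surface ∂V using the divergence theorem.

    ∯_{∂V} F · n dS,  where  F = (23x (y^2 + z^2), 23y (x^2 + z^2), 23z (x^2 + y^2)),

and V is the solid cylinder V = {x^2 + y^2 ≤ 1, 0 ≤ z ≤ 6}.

By the divergence theorem,

    ∯_{∂V} F · n dS = ∭_V (∇ · F) dV.

Compute the divergence:
    ∇ · F = ∂F_x/∂x + ∂F_y/∂y + ∂F_z/∂z = 23y^2 + 23z^2 + 23x^2 + 23z^2 + 23x^2 + 23y^2 = 46x^2 + 46y^2 + 46z^2.

In cylindrical coordinates, x = r cos(θ), y = r sin(θ), z = z, dV = r dr dθ dz, with 0 ≤ r ≤ 1, 0 ≤ θ ≤ 2π, 0 ≤ z ≤ 6.

The integrand, after substitution and multiplying by the volume element, becomes (46r^2 + 46z^2) · r, so

    ∭_V (∇·F) dV = ∫_0^{2π} ∫_0^{1} ∫_0^{6} (46r^2 + 46z^2) · r dz dr dθ.

Inner (z from 0 to 6): 276r (r^2 + 12).
Middle (r from 0 to 1): 1725.
Outer (θ from 0 to 2π): 3450π.

Therefore ∯_{∂V} F · n dS = 3450π.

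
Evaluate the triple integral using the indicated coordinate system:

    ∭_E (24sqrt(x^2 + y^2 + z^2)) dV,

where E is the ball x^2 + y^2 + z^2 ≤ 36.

In spherical coordinates, x = ρ sin(φ) cos(θ), y = ρ sin(φ) sin(θ), z = ρ cos(φ), and dV = ρ^2 sin(φ) dρ dφ dθ.

The integrand becomes 24ρ, so

    ∭_E (24sqrt(x^2 + y^2 + z^2)) dV = ∫_{0}^{2π} ∫_{0}^{π} ∫_{0}^{6} (24ρ) · ρ^2 sin(φ) dρ dφ dθ.

Inner (ρ): 7776sin(φ).
Middle (φ): 15552.
Outer (θ): 31104π.

Therefore the triple integral equals 31104π.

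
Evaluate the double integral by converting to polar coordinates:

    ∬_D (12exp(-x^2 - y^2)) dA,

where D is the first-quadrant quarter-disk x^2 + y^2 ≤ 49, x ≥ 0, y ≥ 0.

The region D is 0 ≤ r ≤ 7, 0 ≤ θ ≤ π/2 in polar coordinates, where x = r cos(θ), y = r sin(θ), and dA = r dr dθ.

Under the substitution, the integrand becomes 12exp(-r^2), so

    ∬_D (12exp(-x^2 - y^2)) dA = ∫_{0}^{π/2} ∫_{0}^{7} (12exp(-r^2)) · r dr dθ.

Inner integral (in r): ∫_{0}^{7} (12exp(-r^2)) · r dr = 6 - 6exp(-49).

Outer integral (in θ): ∫_{0}^{π/2} (6 - 6exp(-49)) dθ = -3π exp(-49) + 3π.

Therefore ∬_D (12exp(-x^2 - y^2)) dA = -3π exp(-49) + 3π.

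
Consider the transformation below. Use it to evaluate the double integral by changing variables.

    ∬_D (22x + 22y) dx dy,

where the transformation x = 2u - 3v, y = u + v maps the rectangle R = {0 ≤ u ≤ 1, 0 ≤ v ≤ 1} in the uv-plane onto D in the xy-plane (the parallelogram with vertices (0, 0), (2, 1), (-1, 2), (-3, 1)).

Compute the Jacobian determinant of (x, y) with respect to (u, v):

    ∂(x,y)/∂(u,v) = | 2  -3 | = (2)(1) - (-3)(1) = 5.
                   | 1  1 |

Its absolute value is |J| = 5 (the area scaling factor).

Substituting x = 2u - 3v, y = u + v into the integrand,

    22x + 22y → 66u - 44v,

so the integral becomes

    ∬_R (66u - 44v) · |J| du dv = ∫_0^1 ∫_0^1 (330u - 220v) dv du.

Inner (v): 330u - 110.
Outer (u): 55.

Therefore ∬_D (22x + 22y) dx dy = 55.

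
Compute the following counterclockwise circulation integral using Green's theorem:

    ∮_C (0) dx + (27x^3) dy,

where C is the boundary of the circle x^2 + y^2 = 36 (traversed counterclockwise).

Green's theorem converts the closed line integral into a double integral over the enclosed region D:

    ∮_C P dx + Q dy = ∬_D (∂Q/∂x - ∂P/∂y) dA.

Here P = 0, Q = 27x^3, so

    ∂Q/∂x = 81x^2,    ∂P/∂y = 0,
    ∂Q/∂x - ∂P/∂y = 81x^2.

D is the region x^2 + y^2 ≤ 36. Evaluating the double integral:

In polar coordinates (x = r cos θ, y = r sin θ, dA = r dr dθ) the integrand becomes 81r^2cos(θ)^2, so

    ∬_D (81x^2) dA = ∫_0^{2π} ∫_0^{6} (81r^2cos(θ)^2) · r dr dθ.

Inner (r from 0 to 6): 26244cos(θ)^2.
Outer (θ from 0 to 2π): 26244π.

Therefore ∮_C P dx + Q dy = 26244π.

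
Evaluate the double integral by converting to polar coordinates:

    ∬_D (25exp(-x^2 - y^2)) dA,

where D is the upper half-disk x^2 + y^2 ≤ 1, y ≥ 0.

The region D is 0 ≤ r ≤ 1, 0 ≤ θ ≤ π in polar coordinates, where x = r cos(θ), y = r sin(θ), and dA = r dr dθ.

Under the substitution, the integrand becomes 25exp(-r^2), so

    ∬_D (25exp(-x^2 - y^2)) dA = ∫_{0}^{π} ∫_{0}^{1} (25exp(-r^2)) · r dr dθ.

Inner integral (in r): ∫_{0}^{1} (25exp(-r^2)) · r dr = 25/2 - 25exp(-1)/2.

Outer integral (in θ): ∫_{0}^{π} (25/2 - 25exp(-1)/2) dθ = -25π (1 - e)exp(-1)/2.

Therefore ∬_D (25exp(-x^2 - y^2)) dA = -25π (1 - e)exp(-1)/2.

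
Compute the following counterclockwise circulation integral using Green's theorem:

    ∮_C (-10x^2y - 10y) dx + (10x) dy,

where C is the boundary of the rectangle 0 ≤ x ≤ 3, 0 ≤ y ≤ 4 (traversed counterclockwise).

Green's theorem converts the closed line integral into a double integral over the enclosed region D:

    ∮_C P dx + Q dy = ∬_D (∂Q/∂x - ∂P/∂y) dA.

Here P = -10x^2y - 10y, Q = 10x, so

    ∂Q/∂x = 10,    ∂P/∂y = -10x^2 - 10,
    ∂Q/∂x - ∂P/∂y = 10x^2 + 20.

D is the region 0 ≤ x ≤ 3, 0 ≤ y ≤ 4. Evaluating the double integral:

    ∬_D (10x^2 + 20) dA = ∫_0^{3} ∫_0^{4} (10x^2 + 20) dy dx.

Inner (y from 0 to 4): 40x^2 + 80.
Outer (x from 0 to 3): 600.

Therefore ∮_C P dx + Q dy = 600.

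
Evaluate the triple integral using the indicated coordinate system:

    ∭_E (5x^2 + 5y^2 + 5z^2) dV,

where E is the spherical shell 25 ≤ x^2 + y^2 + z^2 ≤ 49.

In spherical coordinates, x = ρ sin(φ) cos(θ), y = ρ sin(φ) sin(θ), z = ρ cos(φ), and dV = ρ^2 sin(φ) dρ dφ dθ.

The integrand becomes 5ρ^2, so

    ∭_E (5x^2 + 5y^2 + 5z^2) dV = ∫_{0}^{2π} ∫_{0}^{π} ∫_{5}^{7} (5ρ^2) · ρ^2 sin(φ) dρ dφ dθ.

Inner (ρ): 13682sin(φ).
Middle (φ): 27364.
Outer (θ): 54728π.

Therefore the triple integral equals 54728π.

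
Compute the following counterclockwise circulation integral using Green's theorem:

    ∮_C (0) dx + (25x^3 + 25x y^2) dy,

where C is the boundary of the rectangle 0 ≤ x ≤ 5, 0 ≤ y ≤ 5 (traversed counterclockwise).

Green's theorem converts the closed line integral into a double integral over the enclosed region D:

    ∮_C P dx + Q dy = ∬_D (∂Q/∂x - ∂P/∂y) dA.

Here P = 0, Q = 25x^3 + 25x y^2, so

    ∂Q/∂x = 75x^2 + 25y^2,    ∂P/∂y = 0,
    ∂Q/∂x - ∂P/∂y = 75x^2 + 25y^2.

D is the region 0 ≤ x ≤ 5, 0 ≤ y ≤ 5. Evaluating the double integral:

    ∬_D (75x^2 + 25y^2) dA = ∫_0^{5} ∫_0^{5} (75x^2 + 25y^2) dy dx.

Inner (y from 0 to 5): 375x^2 + 3125/3.
Outer (x from 0 to 5): 62500/3.

Therefore ∮_C P dx + Q dy = 62500/3.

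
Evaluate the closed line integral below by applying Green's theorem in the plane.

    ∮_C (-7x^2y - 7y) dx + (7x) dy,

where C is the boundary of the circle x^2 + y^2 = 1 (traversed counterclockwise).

Green's theorem converts the closed line integral into a double integral over the enclosed region D:

    ∮_C P dx + Q dy = ∬_D (∂Q/∂x - ∂P/∂y) dA.

Here P = -7x^2y - 7y, Q = 7x, so

    ∂Q/∂x = 7,    ∂P/∂y = -7x^2 - 7,
    ∂Q/∂x - ∂P/∂y = 7x^2 + 14.

D is the region x^2 + y^2 ≤ 1. Evaluating the double integral:

In polar coordinates (x = r cos θ, y = r sin θ, dA = r dr dθ) the integrand becomes 7r^2cos(θ)^2 + 14, so

    ∬_D (7x^2 + 14) dA = ∫_0^{2π} ∫_0^{1} (7r^2cos(θ)^2 + 14) · r dr dθ.

Inner (r from 0 to 1): 7cos(θ)^2/4 + 7.
Outer (θ from 0 to 2π): 63π/4.

Therefore ∮_C P dx + Q dy = 63π/4.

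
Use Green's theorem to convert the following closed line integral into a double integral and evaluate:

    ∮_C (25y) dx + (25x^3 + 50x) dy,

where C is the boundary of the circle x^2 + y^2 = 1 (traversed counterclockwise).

Green's theorem converts the closed line integral into a double integral over the enclosed region D:

    ∮_C P dx + Q dy = ∬_D (∂Q/∂x - ∂P/∂y) dA.

Here P = 25y, Q = 25x^3 + 50x, so

    ∂Q/∂x = 75x^2 + 50,    ∂P/∂y = 25,
    ∂Q/∂x - ∂P/∂y = 75x^2 + 25.

D is the region x^2 + y^2 ≤ 1. Evaluating the double integral:

In polar coordinates (x = r cos θ, y = r sin θ, dA = r dr dθ) the integrand becomes 75r^2cos(θ)^2 + 25, so

    ∬_D (75x^2 + 25) dA = ∫_0^{2π} ∫_0^{1} (75r^2cos(θ)^2 + 25) · r dr dθ.

Inner (r from 0 to 1): 75cos(θ)^2/4 + 25/2.
Outer (θ from 0 to 2π): 175π/4.

Therefore ∮_C P dx + Q dy = 175π/4.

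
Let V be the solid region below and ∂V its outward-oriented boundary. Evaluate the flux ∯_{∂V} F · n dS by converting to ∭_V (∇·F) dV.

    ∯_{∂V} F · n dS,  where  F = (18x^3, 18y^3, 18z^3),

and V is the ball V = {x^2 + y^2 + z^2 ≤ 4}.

By the divergence theorem,

    ∯_{∂V} F · n dS = ∭_V (∇ · F) dV.

Compute the divergence:
    ∇ · F = ∂F_x/∂x + ∂F_y/∂y + ∂F_z/∂z = 54x^2 + 54y^2 + 54z^2.

In spherical coordinates, x = ρ sin(φ) cos(θ), y = ρ sin(φ) sin(θ), z = ρ cos(φ), dV = ρ^2 sin(φ) dρ dφ dθ, with 0 ≤ ρ ≤ 2, 0 ≤ φ ≤ π, 0 ≤ θ ≤ 2π.

The integrand, after substitution and multiplying by the volume element, becomes (54ρ^2) · ρ^2 sin(φ), so

    ∭_V (∇·F) dV = ∫_0^{2π} ∫_0^{π} ∫_0^{2} (54ρ^2) · ρ^2 sin(φ) dρ dφ dθ.

Inner (ρ from 0 to 2): 1728sin(φ)/5.
Middle (φ from 0 to π): 3456/5.
Outer (θ from 0 to 2π): 6912π/5.

Therefore ∯_{∂V} F · n dS = 6912π/5.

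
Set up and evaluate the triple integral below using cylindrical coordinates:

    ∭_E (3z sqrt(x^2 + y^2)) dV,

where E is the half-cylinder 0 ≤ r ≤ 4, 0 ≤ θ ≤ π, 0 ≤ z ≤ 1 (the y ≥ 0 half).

In cylindrical coordinates, x = r cos(θ), y = r sin(θ), z = z, and dV = r dr dθ dz.

The integrand becomes 3r z, so

    ∭_E (3z sqrt(x^2 + y^2)) dV = ∫_{0}^{π} ∫_{0}^{4} ∫_{0}^{1} (3r z) · r dz dr dθ.

Inner (z): 3r^2/2.
Middle (r from 0 to 4): 32.
Outer (θ): 32π.

Therefore the triple integral equals 32π.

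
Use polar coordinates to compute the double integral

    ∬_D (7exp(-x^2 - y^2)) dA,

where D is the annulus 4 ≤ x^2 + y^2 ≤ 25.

The region D is 2 ≤ r ≤ 5, 0 ≤ θ ≤ 2π in polar coordinates, where x = r cos(θ), y = r sin(θ), and dA = r dr dθ.

Under the substitution, the integrand becomes 7exp(-r^2), so

    ∬_D (7exp(-x^2 - y^2)) dA = ∫_{0}^{2π} ∫_{2}^{5} (7exp(-r^2)) · r dr dθ.

Inner integral (in r): ∫_{2}^{5} (7exp(-r^2)) · r dr = -(7 - 7exp(21))exp(-25)/2.

Outer integral (in θ): ∫_{0}^{2π} (-(7 - 7exp(21))exp(-25)/2) dθ = -7π (1 - exp(21))exp(-25).

Therefore ∬_D (7exp(-x^2 - y^2)) dA = -7π (1 - exp(21))exp(-25).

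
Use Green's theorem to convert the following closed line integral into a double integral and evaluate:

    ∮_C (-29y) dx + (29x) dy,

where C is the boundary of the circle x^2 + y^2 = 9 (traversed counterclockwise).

Green's theorem converts the closed line integral into a double integral over the enclosed region D:

    ∮_C P dx + Q dy = ∬_D (∂Q/∂x - ∂P/∂y) dA.

Here P = -29y, Q = 29x, so

    ∂Q/∂x = 29,    ∂P/∂y = -29,
    ∂Q/∂x - ∂P/∂y = 58.

D is the region x^2 + y^2 ≤ 9. Evaluating the double integral:

In polar coordinates (x = r cos θ, y = r sin θ, dA = r dr dθ) the integrand becomes 58, so

    ∬_D (58) dA = ∫_0^{2π} ∫_0^{3} (58) · r dr dθ.

Inner (r from 0 to 3): 261.
Outer (θ from 0 to 2π): 522π.

Therefore ∮_C P dx + Q dy = 522π.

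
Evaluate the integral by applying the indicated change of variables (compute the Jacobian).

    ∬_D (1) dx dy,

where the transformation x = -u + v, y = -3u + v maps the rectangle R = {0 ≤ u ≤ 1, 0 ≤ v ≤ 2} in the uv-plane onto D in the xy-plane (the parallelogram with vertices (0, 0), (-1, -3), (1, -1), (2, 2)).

Compute the Jacobian determinant of (x, y) with respect to (u, v):

    ∂(x,y)/∂(u,v) = | -1  1 | = (-1)(1) - (1)(-3) = 2.
                   | -3  1 |

Its absolute value is |J| = 2 (the area scaling factor).

Substituting x = -u + v, y = -3u + v into the integrand,

    1 → 1,

so the integral becomes

    ∬_R (1) · |J| du dv = ∫_0^1 ∫_0^2 (2) dv du.

Inner (v): 4.
Outer (u): 4.

Therefore ∬_D (1) dx dy = 4.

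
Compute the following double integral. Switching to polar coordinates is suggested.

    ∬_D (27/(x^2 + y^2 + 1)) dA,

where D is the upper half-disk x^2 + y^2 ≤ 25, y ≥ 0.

The region D is 0 ≤ r ≤ 5, 0 ≤ θ ≤ π in polar coordinates, where x = r cos(θ), y = r sin(θ), and dA = r dr dθ.

Under the substitution, the integrand becomes 27/(r^2 + 1), so

    ∬_D (27/(x^2 + y^2 + 1)) dA = ∫_{0}^{π} ∫_{0}^{5} (27/(r^2 + 1)) · r dr dθ.

Inner integral (in r): ∫_{0}^{5} (27/(r^2 + 1)) · r dr = 27log(26)/2.

Outer integral (in θ): ∫_{0}^{π} (27log(26)/2) dθ = 27π log(26)/2.

Therefore ∬_D (27/(x^2 + y^2 + 1)) dA = 27π log(26)/2.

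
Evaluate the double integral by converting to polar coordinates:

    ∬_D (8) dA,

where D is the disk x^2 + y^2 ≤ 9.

The region D is 0 ≤ r ≤ 3, 0 ≤ θ ≤ 2π in polar coordinates, where x = r cos(θ), y = r sin(θ), and dA = r dr dθ.

Under the substitution, the integrand becomes 8, so

    ∬_D (8) dA = ∫_{0}^{2π} ∫_{0}^{3} (8) · r dr dθ.

Inner integral (in r): ∫_{0}^{3} (8) · r dr = 36.

Outer integral (in θ): ∫_{0}^{2π} (36) dθ = 72π.

Therefore ∬_D (8) dA = 72π.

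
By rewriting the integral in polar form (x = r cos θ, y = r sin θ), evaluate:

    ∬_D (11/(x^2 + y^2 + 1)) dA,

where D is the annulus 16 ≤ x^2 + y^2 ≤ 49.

The region D is 4 ≤ r ≤ 7, 0 ≤ θ ≤ 2π in polar coordinates, where x = r cos(θ), y = r sin(θ), and dA = r dr dθ.

Under the substitution, the integrand becomes 11/(r^2 + 1), so

    ∬_D (11/(x^2 + y^2 + 1)) dA = ∫_{0}^{2π} ∫_{4}^{7} (11/(r^2 + 1)) · r dr dθ.

Inner integral (in r): ∫_{4}^{7} (11/(r^2 + 1)) · r dr = log(1562500000sqrt(34)/24137569).

Outer integral (in θ): ∫_{0}^{2π} (log(1562500000sqrt(34)/24137569)) dθ = log((1562500000sqrt(34)/24137569)^(2π)).

Therefore ∬_D (11/(x^2 + y^2 + 1)) dA = log((1562500000sqrt(34)/24137569)^(2π)).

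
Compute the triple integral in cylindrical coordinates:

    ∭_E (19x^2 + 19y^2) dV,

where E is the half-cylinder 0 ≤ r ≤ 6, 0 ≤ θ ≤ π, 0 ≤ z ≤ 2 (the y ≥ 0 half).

In cylindrical coordinates, x = r cos(θ), y = r sin(θ), z = z, and dV = r dr dθ dz.

The integrand becomes 19r^2, so

    ∭_E (19x^2 + 19y^2) dV = ∫_{0}^{π} ∫_{0}^{6} ∫_{0}^{2} (19r^2) · r dz dr dθ.

Inner (z): 38r^3.
Middle (r from 0 to 6): 12312.
Outer (θ): 12312π.

Therefore the triple integral equals 12312π.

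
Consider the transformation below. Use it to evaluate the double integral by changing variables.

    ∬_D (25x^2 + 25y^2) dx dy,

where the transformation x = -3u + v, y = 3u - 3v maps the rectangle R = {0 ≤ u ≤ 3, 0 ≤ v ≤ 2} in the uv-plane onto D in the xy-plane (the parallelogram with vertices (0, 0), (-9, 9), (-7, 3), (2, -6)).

Compute the Jacobian determinant of (x, y) with respect to (u, v):

    ∂(x,y)/∂(u,v) = | -3  1 | = (-3)(-3) - (1)(3) = 6.
                   | 3  -3 |

Its absolute value is |J| = 6 (the area scaling factor).

Substituting x = -3u + v, y = 3u - 3v into the integrand,

    25x^2 + 25y^2 → 450u^2 - 600u v + 250v^2,

so the integral becomes

    ∬_R (450u^2 - 600u v + 250v^2) · |J| du dv = ∫_0^3 ∫_0^2 (2700u^2 - 3600u v + 1500v^2) dv du.

Inner (v): 5400u^2 - 7200u + 4000.
Outer (u): 28200.

Therefore ∬_D (25x^2 + 25y^2) dx dy = 28200.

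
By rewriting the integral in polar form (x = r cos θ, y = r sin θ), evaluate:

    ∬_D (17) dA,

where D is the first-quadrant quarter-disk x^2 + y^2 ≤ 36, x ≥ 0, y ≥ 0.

The region D is 0 ≤ r ≤ 6, 0 ≤ θ ≤ π/2 in polar coordinates, where x = r cos(θ), y = r sin(θ), and dA = r dr dθ.

Under the substitution, the integrand becomes 17, so

    ∬_D (17) dA = ∫_{0}^{π/2} ∫_{0}^{6} (17) · r dr dθ.

Inner integral (in r): ∫_{0}^{6} (17) · r dr = 306.

Outer integral (in θ): ∫_{0}^{π/2} (306) dθ = 153π.

Therefore ∬_D (17) dA = 153π.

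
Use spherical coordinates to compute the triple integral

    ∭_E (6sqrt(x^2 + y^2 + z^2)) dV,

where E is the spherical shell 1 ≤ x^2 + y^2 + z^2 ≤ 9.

In spherical coordinates, x = ρ sin(φ) cos(θ), y = ρ sin(φ) sin(θ), z = ρ cos(φ), and dV = ρ^2 sin(φ) dρ dφ dθ.

The integrand becomes 6ρ, so

    ∭_E (6sqrt(x^2 + y^2 + z^2)) dV = ∫_{0}^{2π} ∫_{0}^{π} ∫_{1}^{3} (6ρ) · ρ^2 sin(φ) dρ dφ dθ.

Inner (ρ): 120sin(φ).
Middle (φ): 240.
Outer (θ): 480π.

Therefore the triple integral equals 480π.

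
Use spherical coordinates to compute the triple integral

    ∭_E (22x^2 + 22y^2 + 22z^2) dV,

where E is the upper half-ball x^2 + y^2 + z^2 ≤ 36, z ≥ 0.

In spherical coordinates, x = ρ sin(φ) cos(θ), y = ρ sin(φ) sin(θ), z = ρ cos(φ), and dV = ρ^2 sin(φ) dρ dφ dθ.

The integrand becomes 22ρ^2, so

    ∭_E (22x^2 + 22y^2 + 22z^2) dV = ∫_{0}^{2π} ∫_{0}^{π/2} ∫_{0}^{6} (22ρ^2) · ρ^2 sin(φ) dρ dφ dθ.

Inner (ρ): 171072sin(φ)/5.
Middle (φ): 171072/5.
Outer (θ): 342144π/5.

Therefore the triple integral equals 342144π/5.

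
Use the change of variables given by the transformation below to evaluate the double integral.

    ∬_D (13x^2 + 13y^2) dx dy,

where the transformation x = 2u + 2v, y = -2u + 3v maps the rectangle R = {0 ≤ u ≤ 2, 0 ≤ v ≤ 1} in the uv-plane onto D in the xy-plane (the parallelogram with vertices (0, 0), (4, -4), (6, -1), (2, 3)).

Compute the Jacobian determinant of (x, y) with respect to (u, v):

    ∂(x,y)/∂(u,v) = | 2  2 | = (2)(3) - (2)(-2) = 10.
                   | -2  3 |

Its absolute value is |J| = 10 (the area scaling factor).

Substituting x = 2u + 2v, y = -2u + 3v into the integrand,

    13x^2 + 13y^2 → 104u^2 - 52u v + 169v^2,

so the integral becomes

    ∬_R (104u^2 - 52u v + 169v^2) · |J| du dv = ∫_0^2 ∫_0^1 (1040u^2 - 520u v + 1690v^2) dv du.

Inner (v): 1040u^2 - 260u + 1690/3.
Outer (u): 3380.

Therefore ∬_D (13x^2 + 13y^2) dx dy = 3380.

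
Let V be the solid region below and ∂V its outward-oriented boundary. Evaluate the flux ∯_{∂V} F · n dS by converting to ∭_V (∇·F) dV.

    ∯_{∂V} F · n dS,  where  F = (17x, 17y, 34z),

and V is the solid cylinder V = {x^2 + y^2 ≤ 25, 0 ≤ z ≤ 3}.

By the divergence theorem,

    ∯_{∂V} F · n dS = ∭_V (∇ · F) dV.

Compute the divergence:
    ∇ · F = ∂F_x/∂x + ∂F_y/∂y + ∂F_z/∂z = 17 + 17 + 34 = 68.

In cylindrical coordinates, x = r cos(θ), y = r sin(θ), z = z, dV = r dr dθ dz, with 0 ≤ r ≤ 5, 0 ≤ θ ≤ 2π, 0 ≤ z ≤ 3.

The integrand, after substitution and multiplying by the volume element, becomes (68) · r, so

    ∭_V (∇·F) dV = ∫_0^{2π} ∫_0^{5} ∫_0^{3} (68) · r dz dr dθ.

Inner (z from 0 to 3): 204r.
Middle (r from 0 to 5): 2550.
Outer (θ from 0 to 2π): 5100π.

Therefore ∯_{∂V} F · n dS = 5100π.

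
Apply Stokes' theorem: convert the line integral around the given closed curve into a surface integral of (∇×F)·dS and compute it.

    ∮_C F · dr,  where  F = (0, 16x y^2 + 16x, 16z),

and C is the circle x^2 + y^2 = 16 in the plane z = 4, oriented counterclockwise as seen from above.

Let S be the flat disk x^2 + y^2 ≤ 16 in the plane z = 4, with upward unit normal n̂ = ẑ. By Stokes' theorem,

    ∮_C F · dr = ∬_S (∇ × F) · n̂ dS = ∬_D (curl F)_z dA,

where D is the disk x^2 + y^2 ≤ 16.

Compute the curl of F = (0, 16x y^2 + 16x, 16z):
    (∇ × F)_x = ∂F_z/∂y - ∂F_y/∂z = 0,
    (∇ × F)_y = ∂F_x/∂z - ∂F_z/∂x = 0,
    (∇ × F)_z = ∂F_y/∂x - ∂F_x/∂y = 16y^2 + 16.

On z = 4, (curl F)_z = 16y^2 + 16.

Convert to polar (x = r cos θ, y = r sin θ, dA = r dr dθ); the integrand becomes 16r^2sin(θ)^2 + 16, so

    ∬_D (curl F)_z dA = ∫_0^{2π} ∫_0^{4} (16r^2sin(θ)^2 + 16) · r dr dθ.

Inner (r from 0 to 4): 1024sin(θ)^2 + 128.
Outer (θ from 0 to 2π): 1280π.

Therefore ∮_C F · dr = 1280π.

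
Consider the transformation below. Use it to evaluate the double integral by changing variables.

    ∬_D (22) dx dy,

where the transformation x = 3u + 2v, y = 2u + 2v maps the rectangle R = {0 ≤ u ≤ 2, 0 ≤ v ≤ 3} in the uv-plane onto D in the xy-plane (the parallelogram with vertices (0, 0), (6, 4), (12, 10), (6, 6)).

Compute the Jacobian determinant of (x, y) with respect to (u, v):

    ∂(x,y)/∂(u,v) = | 3  2 | = (3)(2) - (2)(2) = 2.
                   | 2  2 |

Its absolute value is |J| = 2 (the area scaling factor).

Substituting x = 3u + 2v, y = 2u + 2v into the integrand,

    22 → 22,

so the integral becomes

    ∬_R (22) · |J| du dv = ∫_0^2 ∫_0^3 (44) dv du.

Inner (v): 132.
Outer (u): 264.

Therefore ∬_D (22) dx dy = 264.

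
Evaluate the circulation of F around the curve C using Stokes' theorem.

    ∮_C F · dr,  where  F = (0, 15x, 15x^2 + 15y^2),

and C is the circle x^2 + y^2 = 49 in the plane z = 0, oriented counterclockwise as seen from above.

Let S be the flat disk x^2 + y^2 ≤ 49 in the plane z = 0, with upward unit normal n̂ = ẑ. By Stokes' theorem,

    ∮_C F · dr = ∬_S (∇ × F) · n̂ dS = ∬_D (curl F)_z dA,

where D is the disk x^2 + y^2 ≤ 49.

Compute the curl of F = (0, 15x, 15x^2 + 15y^2):
    (∇ × F)_x = ∂F_z/∂y - ∂F_y/∂z = 30y,
    (∇ × F)_y = ∂F_x/∂z - ∂F_z/∂x = -30x,
    (∇ × F)_z = ∂F_y/∂x - ∂F_x/∂y = 15.

On z = 0, (curl F)_z = 15.

Convert to polar (x = r cos θ, y = r sin θ, dA = r dr dθ); the integrand becomes 15, so

    ∬_D (curl F)_z dA = ∫_0^{2π} ∫_0^{7} (15) · r dr dθ.

Inner (r from 0 to 7): 735/2.
Outer (θ from 0 to 2π): 735π.

Therefore ∮_C F · dr = 735π.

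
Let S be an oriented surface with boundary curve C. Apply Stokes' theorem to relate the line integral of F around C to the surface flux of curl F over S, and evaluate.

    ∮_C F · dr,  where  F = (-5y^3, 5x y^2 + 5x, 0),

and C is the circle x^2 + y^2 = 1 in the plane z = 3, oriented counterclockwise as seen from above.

Let S be the flat disk x^2 + y^2 ≤ 1 in the plane z = 3, with upward unit normal n̂ = ẑ. By Stokes' theorem,

    ∮_C F · dr = ∬_S (∇ × F) · n̂ dS = ∬_D (curl F)_z dA,

where D is the disk x^2 + y^2 ≤ 1.

Compute the curl of F = (-5y^3, 5x y^2 + 5x, 0):
    (∇ × F)_x = ∂F_z/∂y - ∂F_y/∂z = 0,
    (∇ × F)_y = ∂F_x/∂z - ∂F_z/∂x = 0,
    (∇ × F)_z = ∂F_y/∂x - ∂F_x/∂y = 20y^2 + 5.

On z = 3, (curl F)_z = 20y^2 + 5.

Convert to polar (x = r cos θ, y = r sin θ, dA = r dr dθ); the integrand becomes 20r^2sin(θ)^2 + 5, so

    ∬_D (curl F)_z dA = ∫_0^{2π} ∫_0^{1} (20r^2sin(θ)^2 + 5) · r dr dθ.

Inner (r from 0 to 1): 5sin(θ)^2 + 5/2.
Outer (θ from 0 to 2π): 10π.

Therefore ∮_C F · dr = 10π.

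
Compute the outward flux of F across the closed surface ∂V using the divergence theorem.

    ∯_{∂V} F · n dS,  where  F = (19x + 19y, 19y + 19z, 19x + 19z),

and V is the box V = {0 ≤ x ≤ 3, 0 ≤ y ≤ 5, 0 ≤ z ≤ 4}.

By the divergence theorem,

    ∯_{∂V} F · n dS = ∭_V (∇ · F) dV.

Compute the divergence:
    ∇ · F = ∂F_x/∂x + ∂F_y/∂y + ∂F_z/∂z = 19 + 19 + 19 = 57.

V is a rectangular box, so dV = dx dy dz with 0 ≤ x ≤ 3, 0 ≤ y ≤ 5, 0 ≤ z ≤ 4.

Integrate (57) over V as an iterated integral:

    ∭_V (∇·F) dV = ∫_0^{3} ∫_0^{5} ∫_0^{4} (57) dz dy dx.

Inner (z from 0 to 4): 228.
Middle (y from 0 to 5): 1140.
Outer (x from 0 to 3): 3420.

Therefore ∯_{∂V} F · n dS = 3420.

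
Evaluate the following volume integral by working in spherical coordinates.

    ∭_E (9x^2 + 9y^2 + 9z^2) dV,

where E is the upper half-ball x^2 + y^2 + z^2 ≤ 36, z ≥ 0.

In spherical coordinates, x = ρ sin(φ) cos(θ), y = ρ sin(φ) sin(θ), z = ρ cos(φ), and dV = ρ^2 sin(φ) dρ dφ dθ.

The integrand becomes 9ρ^2, so

    ∭_E (9x^2 + 9y^2 + 9z^2) dV = ∫_{0}^{2π} ∫_{0}^{π/2} ∫_{0}^{6} (9ρ^2) · ρ^2 sin(φ) dρ dφ dθ.

Inner (ρ): 69984sin(φ)/5.
Middle (φ): 69984/5.
Outer (θ): 139968π/5.

Therefore the triple integral equals 139968π/5.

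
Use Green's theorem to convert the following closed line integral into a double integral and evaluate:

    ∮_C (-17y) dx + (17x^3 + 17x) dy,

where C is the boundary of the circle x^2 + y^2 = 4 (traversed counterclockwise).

Green's theorem converts the closed line integral into a double integral over the enclosed region D:

    ∮_C P dx + Q dy = ∬_D (∂Q/∂x - ∂P/∂y) dA.

Here P = -17y, Q = 17x^3 + 17x, so

    ∂Q/∂x = 51x^2 + 17,    ∂P/∂y = -17,
    ∂Q/∂x - ∂P/∂y = 51x^2 + 34.

D is the region x^2 + y^2 ≤ 4. Evaluating the double integral:

In polar coordinates (x = r cos θ, y = r sin θ, dA = r dr dθ) the integrand becomes 51r^2cos(θ)^2 + 34, so

    ∬_D (51x^2 + 34) dA = ∫_0^{2π} ∫_0^{2} (51r^2cos(θ)^2 + 34) · r dr dθ.

Inner (r from 0 to 2): 204cos(θ)^2 + 68.
Outer (θ from 0 to 2π): 340π.

Therefore ∮_C P dx + Q dy = 340π.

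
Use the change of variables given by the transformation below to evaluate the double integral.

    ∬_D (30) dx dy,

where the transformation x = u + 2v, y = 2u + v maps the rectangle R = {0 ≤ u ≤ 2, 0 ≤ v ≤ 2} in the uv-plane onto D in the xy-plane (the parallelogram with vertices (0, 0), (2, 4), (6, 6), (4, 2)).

Compute the Jacobian determinant of (x, y) with respect to (u, v):

    ∂(x,y)/∂(u,v) = | 1  2 | = (1)(1) - (2)(2) = -3.
                   | 2  1 |

Its absolute value is |J| = 3 (the area scaling factor).

Substituting x = u + 2v, y = 2u + v into the integrand,

    30 → 30,

so the integral becomes

    ∬_R (30) · |J| du dv = ∫_0^2 ∫_0^2 (90) dv du.

Inner (v): 180.
Outer (u): 360.

Therefore ∬_D (30) dx dy = 360.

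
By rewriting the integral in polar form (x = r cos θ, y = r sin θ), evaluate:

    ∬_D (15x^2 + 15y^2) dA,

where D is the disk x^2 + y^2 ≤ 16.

The region D is 0 ≤ r ≤ 4, 0 ≤ θ ≤ 2π in polar coordinates, where x = r cos(θ), y = r sin(θ), and dA = r dr dθ.

Under the substitution, the integrand becomes 15r^2, so

    ∬_D (15x^2 + 15y^2) dA = ∫_{0}^{2π} ∫_{0}^{4} (15r^2) · r dr dθ.

Inner integral (in r): ∫_{0}^{4} (15r^2) · r dr = 960.

Outer integral (in θ): ∫_{0}^{2π} (960) dθ = 1920π.

Therefore ∬_D (15x^2 + 15y^2) dA = 1920π.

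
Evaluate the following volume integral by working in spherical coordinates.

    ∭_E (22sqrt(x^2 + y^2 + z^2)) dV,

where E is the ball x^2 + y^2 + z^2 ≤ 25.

In spherical coordinates, x = ρ sin(φ) cos(θ), y = ρ sin(φ) sin(θ), z = ρ cos(φ), and dV = ρ^2 sin(φ) dρ dφ dθ.

The integrand becomes 22ρ, so

    ∭_E (22sqrt(x^2 + y^2 + z^2)) dV = ∫_{0}^{2π} ∫_{0}^{π} ∫_{0}^{5} (22ρ) · ρ^2 sin(φ) dρ dφ dθ.

Inner (ρ): 6875sin(φ)/2.
Middle (φ): 6875.
Outer (θ): 13750π.

Therefore the triple integral equals 13750π.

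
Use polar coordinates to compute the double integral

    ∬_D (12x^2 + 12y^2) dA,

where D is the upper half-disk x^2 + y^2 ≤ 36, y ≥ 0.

The region D is 0 ≤ r ≤ 6, 0 ≤ θ ≤ π in polar coordinates, where x = r cos(θ), y = r sin(θ), and dA = r dr dθ.

Under the substitution, the integrand becomes 12r^2, so

    ∬_D (12x^2 + 12y^2) dA = ∫_{0}^{π} ∫_{0}^{6} (12r^2) · r dr dθ.

Inner integral (in r): ∫_{0}^{6} (12r^2) · r dr = 3888.

Outer integral (in θ): ∫_{0}^{π} (3888) dθ = 3888π.

Therefore ∬_D (12x^2 + 12y^2) dA = 3888π.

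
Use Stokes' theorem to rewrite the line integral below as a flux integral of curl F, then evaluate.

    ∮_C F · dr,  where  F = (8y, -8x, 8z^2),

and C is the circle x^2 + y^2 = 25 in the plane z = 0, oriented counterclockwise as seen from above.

Let S be the flat disk x^2 + y^2 ≤ 25 in the plane z = 0, with upward unit normal n̂ = ẑ. By Stokes' theorem,

    ∮_C F · dr = ∬_S (∇ × F) · n̂ dS = ∬_D (curl F)_z dA,

where D is the disk x^2 + y^2 ≤ 25.

Compute the curl of F = (8y, -8x, 8z^2):
    (∇ × F)_x = ∂F_z/∂y - ∂F_y/∂z = 0,
    (∇ × F)_y = ∂F_x/∂z - ∂F_z/∂x = 0,
    (∇ × F)_z = ∂F_y/∂x - ∂F_x/∂y = -16.

On z = 0, (curl F)_z = -16.

Convert to polar (x = r cos θ, y = r sin θ, dA = r dr dθ); the integrand becomes -16, so

    ∬_D (curl F)_z dA = ∫_0^{2π} ∫_0^{5} (-16) · r dr dθ.

Inner (r from 0 to 5): -200.
Outer (θ from 0 to 2π): -400π.

Therefore ∮_C F · dr = -400π.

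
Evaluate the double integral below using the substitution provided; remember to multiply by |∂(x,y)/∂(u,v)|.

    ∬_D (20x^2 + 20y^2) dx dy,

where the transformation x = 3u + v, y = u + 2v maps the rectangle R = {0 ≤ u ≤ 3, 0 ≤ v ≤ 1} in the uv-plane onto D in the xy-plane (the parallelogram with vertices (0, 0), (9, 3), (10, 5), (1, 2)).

Compute the Jacobian determinant of (x, y) with respect to (u, v):

    ∂(x,y)/∂(u,v) = | 3  1 | = (3)(2) - (1)(1) = 5.
                   | 1  2 |

Its absolute value is |J| = 5 (the area scaling factor).

Substituting x = 3u + v, y = u + 2v into the integrand,

    20x^2 + 20y^2 → 200u^2 + 200u v + 100v^2,

so the integral becomes

    ∬_R (200u^2 + 200u v + 100v^2) · |J| du dv = ∫_0^3 ∫_0^1 (1000u^2 + 1000u v + 500v^2) dv du.

Inner (v): 1000u^2 + 500u + 500/3.
Outer (u): 11750.

Therefore ∬_D (20x^2 + 20y^2) dx dy = 11750.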